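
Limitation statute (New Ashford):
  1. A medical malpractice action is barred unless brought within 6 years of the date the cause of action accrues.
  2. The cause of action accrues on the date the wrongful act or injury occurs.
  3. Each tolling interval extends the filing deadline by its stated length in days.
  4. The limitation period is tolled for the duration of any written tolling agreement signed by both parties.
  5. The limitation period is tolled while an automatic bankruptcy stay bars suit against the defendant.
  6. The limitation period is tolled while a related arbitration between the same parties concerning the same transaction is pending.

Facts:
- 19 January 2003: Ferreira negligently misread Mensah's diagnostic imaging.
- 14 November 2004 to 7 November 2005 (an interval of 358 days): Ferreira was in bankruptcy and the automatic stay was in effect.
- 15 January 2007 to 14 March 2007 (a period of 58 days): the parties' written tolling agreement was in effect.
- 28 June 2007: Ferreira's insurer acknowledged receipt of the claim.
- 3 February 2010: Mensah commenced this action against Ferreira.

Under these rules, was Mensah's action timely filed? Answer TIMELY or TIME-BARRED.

TIMELY

The cause of action accrued on 19 January 2003, the date of the act.
The untolled deadline — 6 years after 19 January 2003 — is 19 January 2009.
The period was tolled for 358 days by the automatic bankruptcy stay (14 November 2004 to 7 November 2005), pushing the deadline to 12 January 2010.
Because the written tolling agreement ran from 15 January 2007 to 14 March 2007, the deadline is extended by 58 days to 11 March 2010.
None of the other events listed affects the running of the period under the stated rules.
Filing on 3 February 2010 beat the 11 March 2010 deadline — the action is timely.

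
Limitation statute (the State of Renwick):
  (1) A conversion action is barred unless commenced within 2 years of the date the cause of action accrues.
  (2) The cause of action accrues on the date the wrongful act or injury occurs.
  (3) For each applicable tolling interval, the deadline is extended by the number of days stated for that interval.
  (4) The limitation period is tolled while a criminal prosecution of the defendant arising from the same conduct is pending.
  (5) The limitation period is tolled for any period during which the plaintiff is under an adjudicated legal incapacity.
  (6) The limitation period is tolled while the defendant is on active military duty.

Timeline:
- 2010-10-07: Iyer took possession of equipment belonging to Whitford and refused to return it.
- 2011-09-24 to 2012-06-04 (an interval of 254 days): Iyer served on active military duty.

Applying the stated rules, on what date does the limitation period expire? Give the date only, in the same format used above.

The claim accrued on 2010-10-07, when the wrongful act occurred.
The untolled deadline — 2 years after 2010-10-07 — is 2012-10-07.
The period was tolled for 254 days by the defendant's active military service (2011-09-24 to 2012-06-04), pushing the deadline to 2013-06-18.

2013-06-18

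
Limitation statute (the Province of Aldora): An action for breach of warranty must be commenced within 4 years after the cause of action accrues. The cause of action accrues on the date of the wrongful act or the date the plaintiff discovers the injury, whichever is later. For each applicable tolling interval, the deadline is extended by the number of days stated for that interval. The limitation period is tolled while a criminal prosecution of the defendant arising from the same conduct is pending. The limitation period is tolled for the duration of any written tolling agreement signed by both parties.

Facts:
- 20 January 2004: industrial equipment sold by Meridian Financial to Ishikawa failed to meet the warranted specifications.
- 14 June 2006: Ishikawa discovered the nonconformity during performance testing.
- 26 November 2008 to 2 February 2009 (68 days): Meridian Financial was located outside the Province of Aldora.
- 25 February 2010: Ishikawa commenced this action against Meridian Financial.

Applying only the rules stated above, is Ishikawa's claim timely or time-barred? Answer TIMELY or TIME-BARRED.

TIMELY

Because discovery on 14 June 2006 post-dates the 20 January 2004 act, accrual under the later-of rule falls on 14 June 2006.
The untolled deadline — 4 years after 14 June 2006 — is 14 June 2010.
The defendant's absence from the jurisdiction from 26 November 2008 to 2 February 2009 does not toll the period, because no stated rule makes the defendant's absence a tolling event.
Filing on 25 February 2010 beat the 14 June 2010 deadline — the action is timely.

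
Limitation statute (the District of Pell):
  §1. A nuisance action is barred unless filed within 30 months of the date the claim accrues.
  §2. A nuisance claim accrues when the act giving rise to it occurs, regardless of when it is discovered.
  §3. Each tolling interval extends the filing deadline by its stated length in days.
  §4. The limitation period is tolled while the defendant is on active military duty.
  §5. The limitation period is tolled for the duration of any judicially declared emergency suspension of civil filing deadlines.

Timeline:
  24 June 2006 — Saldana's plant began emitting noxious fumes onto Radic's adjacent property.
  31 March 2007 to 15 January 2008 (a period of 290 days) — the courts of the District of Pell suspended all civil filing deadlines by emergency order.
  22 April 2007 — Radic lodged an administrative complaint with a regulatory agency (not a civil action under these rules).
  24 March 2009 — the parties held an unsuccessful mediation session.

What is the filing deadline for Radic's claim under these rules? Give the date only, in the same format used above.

The limitation period began to run on 24 June 2006.
30 months from 24 June 2006 is 24 December 2008.
Because the emergency suspension of filing deadlines ran from 31 March 2007 to 15 January 2008, the deadline is extended by 290 days to 10 October 2009.
None of the other events listed affects the running of the period under the stated rules.

10 October 2009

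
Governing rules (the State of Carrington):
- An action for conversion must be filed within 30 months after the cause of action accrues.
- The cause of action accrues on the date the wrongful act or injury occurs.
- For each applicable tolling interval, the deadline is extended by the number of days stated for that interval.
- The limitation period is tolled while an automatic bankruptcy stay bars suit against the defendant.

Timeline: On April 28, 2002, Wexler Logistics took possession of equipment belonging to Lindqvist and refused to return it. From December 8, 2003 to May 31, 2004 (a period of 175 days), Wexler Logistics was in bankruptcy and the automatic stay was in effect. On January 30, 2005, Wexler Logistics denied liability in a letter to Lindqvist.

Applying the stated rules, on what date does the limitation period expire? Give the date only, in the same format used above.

The claim accrued on April 28, 2002, when the wrongful act occurred.
The untolled deadline — 30 months after April 28, 2002 — is October 28, 2004.
The automatic bankruptcy stay from December 8, 2003 to May 31, 2004 tolled the period for 175 days, extending the deadline to April 21, 2005.
Nothing else in the chronology tolls or restarts the period.

April 21, 2005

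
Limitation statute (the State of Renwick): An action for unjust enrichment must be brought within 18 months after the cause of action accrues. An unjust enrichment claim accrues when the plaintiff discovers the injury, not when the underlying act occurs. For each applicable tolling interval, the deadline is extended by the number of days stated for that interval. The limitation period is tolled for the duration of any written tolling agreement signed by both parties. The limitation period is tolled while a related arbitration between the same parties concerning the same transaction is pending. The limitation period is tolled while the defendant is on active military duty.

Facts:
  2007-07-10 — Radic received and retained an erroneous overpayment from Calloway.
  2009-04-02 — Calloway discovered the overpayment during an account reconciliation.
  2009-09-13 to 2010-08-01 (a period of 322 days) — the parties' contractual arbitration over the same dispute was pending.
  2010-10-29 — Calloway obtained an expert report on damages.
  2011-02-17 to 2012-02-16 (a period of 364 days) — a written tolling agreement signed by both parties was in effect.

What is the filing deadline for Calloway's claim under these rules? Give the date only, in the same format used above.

2012-08-18

Under the discovery rule, the claim accrued on 2009-04-02, when Calloway discovered the injury — not on the 2007-07-10 date of the underlying act.
18 months from 2009-04-02 is 2010-10-02.
The period was tolled for 322 days by the pending related arbitration (2009-09-13 to 2010-08-01), pushing the deadline to 2011-08-20.
The written tolling agreement from 2011-02-17 to 2012-02-16 tolled the period for 364 days, extending the deadline to 2012-08-18.
Nothing else in the chronology tolls or restarts the period.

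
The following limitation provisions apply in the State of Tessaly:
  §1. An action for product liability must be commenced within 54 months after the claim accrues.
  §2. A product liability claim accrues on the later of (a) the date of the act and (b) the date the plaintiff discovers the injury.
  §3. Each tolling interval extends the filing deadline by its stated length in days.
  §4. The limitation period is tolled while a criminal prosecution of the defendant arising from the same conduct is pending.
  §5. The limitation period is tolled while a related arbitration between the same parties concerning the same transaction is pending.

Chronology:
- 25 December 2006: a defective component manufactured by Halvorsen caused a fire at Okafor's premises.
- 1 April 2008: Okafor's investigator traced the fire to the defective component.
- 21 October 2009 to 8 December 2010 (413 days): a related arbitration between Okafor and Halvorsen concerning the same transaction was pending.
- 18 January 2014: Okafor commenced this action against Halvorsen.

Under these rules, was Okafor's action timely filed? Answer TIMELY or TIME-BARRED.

The claim accrued on 1 April 2008 — the later of the 25 December 2006 act and the 1 April 2008 discovery.
The untolled deadline — 54 months after 1 April 2008 — is 1 October 2012.
Because the pending related arbitration ran from 21 October 2009 to 8 December 2010, the deadline is extended by 413 days to 18 November 2013.
Okafor filed on 18 January 2014, after the 18 November 2013 deadline, so the action is time-barred.

TIME-BARRED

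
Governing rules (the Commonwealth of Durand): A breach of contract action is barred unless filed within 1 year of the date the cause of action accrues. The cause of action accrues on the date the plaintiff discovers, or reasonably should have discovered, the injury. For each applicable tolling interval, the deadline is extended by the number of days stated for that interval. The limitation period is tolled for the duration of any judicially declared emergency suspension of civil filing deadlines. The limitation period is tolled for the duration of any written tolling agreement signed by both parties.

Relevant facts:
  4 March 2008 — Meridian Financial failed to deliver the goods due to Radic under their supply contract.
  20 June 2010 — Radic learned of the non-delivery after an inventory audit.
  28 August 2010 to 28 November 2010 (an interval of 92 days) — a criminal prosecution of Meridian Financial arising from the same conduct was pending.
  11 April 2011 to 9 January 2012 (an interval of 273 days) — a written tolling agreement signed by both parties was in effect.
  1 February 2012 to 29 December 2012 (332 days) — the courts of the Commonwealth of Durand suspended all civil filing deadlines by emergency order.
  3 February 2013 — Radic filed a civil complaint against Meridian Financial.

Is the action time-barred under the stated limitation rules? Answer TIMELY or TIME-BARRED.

Under the discovery rule, the claim accrued on 20 June 2010, when Radic discovered the injury — not on the 4 March 2008 date of the underlying act.
Adding the 1 year base period to 20 June 2010 gives a deadline of 20 June 2011, before any tolling.
The period was tolled for 273 days by the written tolling agreement (11 April 2011 to 9 January 2012), pushing the deadline to 19 March 2012.
The period was tolled for 332 days by the emergency suspension of filing deadlines (1 February 2012 to 29 December 2012), pushing the deadline to 14 February 2013.
Although a criminal prosecution ran from 28 August 2010 to 28 November 2010, the stated rules do not make that a tolling event, so it is disregarded.
The 3 February 2013 filing precedes the 14 February 2013 deadline; the claim is timely.

TIMELY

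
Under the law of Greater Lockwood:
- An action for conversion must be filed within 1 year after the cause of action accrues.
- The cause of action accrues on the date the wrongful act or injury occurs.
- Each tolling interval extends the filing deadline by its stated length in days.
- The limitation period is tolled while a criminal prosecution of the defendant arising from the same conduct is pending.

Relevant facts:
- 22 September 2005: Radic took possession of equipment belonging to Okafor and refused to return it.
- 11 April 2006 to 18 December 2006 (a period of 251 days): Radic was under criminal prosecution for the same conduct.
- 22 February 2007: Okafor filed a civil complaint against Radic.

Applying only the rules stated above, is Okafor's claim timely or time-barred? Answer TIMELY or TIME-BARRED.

TIMELY

The limitation period began to run on 22 September 2005.
1 year from 22 September 2005 is 22 September 2006.
The pending criminal prosecution from 11 April 2006 to 18 December 2006 tolled the period for 251 days, extending the deadline to 31 May 2007.
The 22 February 2007 filing precedes the 31 May 2007 deadline; the claim is timely.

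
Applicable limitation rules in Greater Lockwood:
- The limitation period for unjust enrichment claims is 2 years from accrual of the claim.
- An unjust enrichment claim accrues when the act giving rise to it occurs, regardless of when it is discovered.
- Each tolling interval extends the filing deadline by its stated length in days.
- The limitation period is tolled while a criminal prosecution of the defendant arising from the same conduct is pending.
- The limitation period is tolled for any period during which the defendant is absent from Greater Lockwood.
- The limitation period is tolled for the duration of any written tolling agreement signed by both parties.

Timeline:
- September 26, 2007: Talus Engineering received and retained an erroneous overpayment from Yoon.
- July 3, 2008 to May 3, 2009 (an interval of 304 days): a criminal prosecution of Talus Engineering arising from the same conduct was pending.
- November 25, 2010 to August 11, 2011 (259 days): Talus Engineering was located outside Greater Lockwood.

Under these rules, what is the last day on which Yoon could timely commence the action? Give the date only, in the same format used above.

The claim accrued on September 26, 2007, the date of the act.
The untolled deadline — 2 years after September 26, 2007 — is September 26, 2009.
The period was tolled for 304 days by the pending criminal prosecution (July 3, 2008 to May 3, 2009), pushing the deadline to July 27, 2010.
The defendant's absence from the jurisdiction from November 25, 2010 to August 11, 2011 began after the period had already run on July 27, 2010, so it has no tolling effect.

July 27, 2010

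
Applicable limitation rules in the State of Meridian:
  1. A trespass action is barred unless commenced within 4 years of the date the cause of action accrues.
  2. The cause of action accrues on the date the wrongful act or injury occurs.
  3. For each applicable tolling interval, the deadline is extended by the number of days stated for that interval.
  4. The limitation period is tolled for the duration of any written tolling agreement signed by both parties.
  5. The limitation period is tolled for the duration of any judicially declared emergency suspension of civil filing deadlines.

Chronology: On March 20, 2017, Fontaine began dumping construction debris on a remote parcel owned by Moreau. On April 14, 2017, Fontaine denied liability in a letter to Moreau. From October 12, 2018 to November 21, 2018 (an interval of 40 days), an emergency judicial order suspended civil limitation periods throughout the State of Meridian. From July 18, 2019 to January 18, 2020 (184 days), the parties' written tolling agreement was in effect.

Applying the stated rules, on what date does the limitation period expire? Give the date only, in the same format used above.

October 30, 2021

The cause of action accrued on March 20, 2017, the date of the act.
The untolled deadline — 4 years after March 20, 2017 — is March 20, 2021.
The emergency suspension of filing deadlines from October 12, 2018 to November 21, 2018 tolled the period for 40 days, extending the deadline to April 29, 2021.
The written tolling agreement from July 18, 2019 to January 18, 2020 tolled the period for 184 days, extending the deadline to October 30, 2021.
None of the other events listed affects the running of the period under the stated rules.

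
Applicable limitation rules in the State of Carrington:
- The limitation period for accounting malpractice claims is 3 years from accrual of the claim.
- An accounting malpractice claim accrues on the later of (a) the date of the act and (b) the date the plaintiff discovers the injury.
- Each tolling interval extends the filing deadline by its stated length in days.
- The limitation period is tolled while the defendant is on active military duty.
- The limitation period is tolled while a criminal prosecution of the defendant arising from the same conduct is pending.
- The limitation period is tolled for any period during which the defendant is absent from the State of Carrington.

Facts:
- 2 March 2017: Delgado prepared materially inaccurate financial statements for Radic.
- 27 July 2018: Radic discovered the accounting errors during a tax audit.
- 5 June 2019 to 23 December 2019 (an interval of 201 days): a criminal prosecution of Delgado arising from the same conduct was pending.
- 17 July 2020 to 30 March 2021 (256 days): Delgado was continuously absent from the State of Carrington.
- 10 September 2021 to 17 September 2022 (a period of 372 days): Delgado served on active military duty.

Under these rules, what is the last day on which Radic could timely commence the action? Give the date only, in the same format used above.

3 November 2023

Taking the later of the act (2 March 2017) and discovery (27 July 2018), the claim accrued on 27 July 2018.
The untolled deadline — 3 years after 27 July 2018 — is 27 July 2021.
Because the pending criminal prosecution ran from 5 June 2019 to 23 December 2019, the deadline is extended by 201 days to 13 February 2022.
The defendant's absence from the jurisdiction from 17 July 2020 to 30 March 2021 tolled the period for 256 days, extending the deadline to 27 October 2022.
The period was tolled for 372 days by the defendant's active military service (10 September 2021 to 17 September 2022), pushing the deadline to 3 November 2023.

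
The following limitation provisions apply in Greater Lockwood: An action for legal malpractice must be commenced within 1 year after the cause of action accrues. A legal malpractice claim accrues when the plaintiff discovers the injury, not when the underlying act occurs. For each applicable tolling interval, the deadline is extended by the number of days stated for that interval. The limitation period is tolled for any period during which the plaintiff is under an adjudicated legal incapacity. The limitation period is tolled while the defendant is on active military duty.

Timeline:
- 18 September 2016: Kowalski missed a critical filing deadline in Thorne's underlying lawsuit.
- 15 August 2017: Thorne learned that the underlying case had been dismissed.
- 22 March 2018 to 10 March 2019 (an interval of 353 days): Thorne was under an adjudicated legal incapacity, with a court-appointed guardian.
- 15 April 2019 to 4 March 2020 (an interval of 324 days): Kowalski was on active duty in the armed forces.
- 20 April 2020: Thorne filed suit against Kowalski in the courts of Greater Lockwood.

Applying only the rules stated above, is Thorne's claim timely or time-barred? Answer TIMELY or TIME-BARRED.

Accrual is tied to discovery, so the period began on 15 August 2017 rather than on 18 September 2016 when the act occurred.
The untolled deadline — 1 year after 15 August 2017 — is 15 August 2018.
The plaintiff's legal incapacity from 22 March 2018 to 10 March 2019 tolled the period for 353 days, extending the deadline to 3 August 2019.
Because the defendant's active military service ran from 15 April 2019 to 4 March 2020, the deadline is extended by 324 days to 22 June 2020.
Thorne filed on 20 April 2020, before the 22 June 2020 deadline, so the action is timely.

TIMELY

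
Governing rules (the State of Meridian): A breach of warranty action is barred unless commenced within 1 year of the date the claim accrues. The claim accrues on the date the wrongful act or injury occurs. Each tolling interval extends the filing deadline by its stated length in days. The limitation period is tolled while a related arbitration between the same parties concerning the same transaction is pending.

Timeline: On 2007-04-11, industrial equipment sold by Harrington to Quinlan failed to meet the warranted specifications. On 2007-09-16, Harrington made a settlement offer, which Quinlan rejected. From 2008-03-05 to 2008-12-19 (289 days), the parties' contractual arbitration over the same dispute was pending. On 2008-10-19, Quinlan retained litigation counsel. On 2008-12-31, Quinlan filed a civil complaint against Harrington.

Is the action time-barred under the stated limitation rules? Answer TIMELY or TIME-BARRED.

The limitation period began to run on 2007-04-11.
The untolled deadline — 1 year after 2007-04-11 — is 2008-04-11.
The period was tolled for 289 days by the pending related arbitration (2008-03-05 to 2008-12-19), pushing the deadline to 2009-01-25.
The other events in the timeline have no effect on the limitation period under the stated rules.
The 2008-12-31 filing precedes the 2009-01-25 deadline; the claim is timely.

TIMELY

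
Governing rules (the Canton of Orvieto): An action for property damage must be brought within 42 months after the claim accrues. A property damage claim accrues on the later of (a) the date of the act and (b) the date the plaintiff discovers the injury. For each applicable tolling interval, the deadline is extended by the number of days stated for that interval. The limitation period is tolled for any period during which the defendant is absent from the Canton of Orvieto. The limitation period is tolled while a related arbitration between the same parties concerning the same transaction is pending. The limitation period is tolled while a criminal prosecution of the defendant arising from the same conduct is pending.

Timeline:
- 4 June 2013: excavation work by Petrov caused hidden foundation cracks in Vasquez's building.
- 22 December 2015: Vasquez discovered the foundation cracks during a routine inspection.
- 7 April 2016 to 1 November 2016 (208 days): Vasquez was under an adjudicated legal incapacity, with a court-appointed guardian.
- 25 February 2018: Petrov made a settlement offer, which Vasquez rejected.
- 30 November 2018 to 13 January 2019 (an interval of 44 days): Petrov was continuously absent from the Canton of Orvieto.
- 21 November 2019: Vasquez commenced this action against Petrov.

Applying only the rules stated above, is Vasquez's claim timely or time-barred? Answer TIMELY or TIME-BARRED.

Taking the later of the act (4 June 2013) and discovery (22 December 2015), the claim accrued on 22 December 2015.
Adding the 42 months base period to 22 December 2015 gives a deadline of 22 June 2019, before any tolling.
Because the defendant's absence from the jurisdiction ran from 30 November 2018 to 13 January 2019, the deadline is extended by 44 days to 5 August 2019.
No stated provision tolls the period for the plaintiff's incapacity, so the interval from 7 April 2016 to 1 November 2016 has no effect on the deadline.
Nothing else in the chronology tolls or restarts the period.
Filing on 21 November 2019 missed the 5 August 2019 deadline — the action is time-barred.

TIME-BARRED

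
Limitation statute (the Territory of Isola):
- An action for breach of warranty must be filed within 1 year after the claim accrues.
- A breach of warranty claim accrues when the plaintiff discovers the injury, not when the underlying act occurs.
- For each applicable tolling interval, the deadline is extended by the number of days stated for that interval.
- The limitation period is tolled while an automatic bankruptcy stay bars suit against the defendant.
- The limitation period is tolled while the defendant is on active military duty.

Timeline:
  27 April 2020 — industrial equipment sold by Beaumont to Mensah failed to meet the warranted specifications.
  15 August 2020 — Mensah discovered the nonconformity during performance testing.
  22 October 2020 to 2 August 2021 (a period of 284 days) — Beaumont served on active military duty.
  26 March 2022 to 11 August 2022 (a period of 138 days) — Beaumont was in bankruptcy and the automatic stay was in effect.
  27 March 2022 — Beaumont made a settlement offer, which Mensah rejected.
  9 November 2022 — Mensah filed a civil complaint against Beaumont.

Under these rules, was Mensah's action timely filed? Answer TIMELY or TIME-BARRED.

TIME-BARRED

The claim did not accrue until Mensah discovered the injury on 15 August 2020; the 27 April 2020 act date does not start the clock under the stated rule.
Adding the 1 year base period to 15 August 2020 gives a deadline of 15 August 2021, before any tolling.
The period was tolled for 284 days by the defendant's active military service (22 October 2020 to 2 August 2021), pushing the deadline to 26 May 2022.
Because the automatic bankruptcy stay ran from 26 March 2022 to 11 August 2022, the deadline is extended by 138 days to 11 October 2022.
Nothing else in the chronology tolls or restarts the period.
The 9 November 2022 filing falls after the 11 October 2022 deadline; the claim is time-barred.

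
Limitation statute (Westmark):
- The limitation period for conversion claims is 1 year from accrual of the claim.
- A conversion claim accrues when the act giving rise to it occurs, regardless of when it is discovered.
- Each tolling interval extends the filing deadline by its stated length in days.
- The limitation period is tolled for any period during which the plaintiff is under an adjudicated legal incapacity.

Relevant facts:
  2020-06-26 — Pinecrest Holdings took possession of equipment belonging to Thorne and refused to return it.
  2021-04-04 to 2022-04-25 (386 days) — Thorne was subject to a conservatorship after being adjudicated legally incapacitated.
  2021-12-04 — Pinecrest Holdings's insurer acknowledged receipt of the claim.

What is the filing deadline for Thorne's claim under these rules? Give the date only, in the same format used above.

2022-07-17

The claim accrued on 2020-06-26, the date of the act.
1 year from 2020-06-26 is 2021-06-26.
Because the plaintiff's legal incapacity ran from 2021-04-04 to 2022-04-25, the deadline is extended by 386 days to 2022-07-17.
Nothing else in the chronology tolls or restarts the period.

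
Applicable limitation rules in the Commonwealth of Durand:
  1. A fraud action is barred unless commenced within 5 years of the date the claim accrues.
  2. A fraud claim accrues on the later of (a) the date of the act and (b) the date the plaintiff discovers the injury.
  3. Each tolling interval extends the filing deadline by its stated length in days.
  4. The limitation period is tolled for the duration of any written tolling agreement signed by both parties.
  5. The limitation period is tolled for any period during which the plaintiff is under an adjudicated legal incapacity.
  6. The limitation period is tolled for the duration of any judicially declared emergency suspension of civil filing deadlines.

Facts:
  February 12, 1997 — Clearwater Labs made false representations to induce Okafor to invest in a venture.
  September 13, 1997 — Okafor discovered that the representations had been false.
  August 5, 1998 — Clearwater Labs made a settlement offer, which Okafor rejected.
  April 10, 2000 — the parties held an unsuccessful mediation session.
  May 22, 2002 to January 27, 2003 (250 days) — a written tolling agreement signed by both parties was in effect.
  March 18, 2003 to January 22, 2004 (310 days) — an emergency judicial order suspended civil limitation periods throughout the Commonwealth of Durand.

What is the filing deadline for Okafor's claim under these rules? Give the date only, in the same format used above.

March 26, 2004

Taking the later of the act (February 12, 1997) and discovery (September 13, 1997), the claim accrued on September 13, 1997.
5 years from September 13, 1997 is September 13, 2002.
The written tolling agreement from May 22, 2002 to January 27, 2003 tolled the period for 250 days, extending the deadline to May 21, 2003.
The emergency suspension of filing deadlines from March 18, 2003 to January 22, 2004 tolled the period for 310 days, extending the deadline to March 26, 2004.
Nothing else in the chronology tolls or restarts the period.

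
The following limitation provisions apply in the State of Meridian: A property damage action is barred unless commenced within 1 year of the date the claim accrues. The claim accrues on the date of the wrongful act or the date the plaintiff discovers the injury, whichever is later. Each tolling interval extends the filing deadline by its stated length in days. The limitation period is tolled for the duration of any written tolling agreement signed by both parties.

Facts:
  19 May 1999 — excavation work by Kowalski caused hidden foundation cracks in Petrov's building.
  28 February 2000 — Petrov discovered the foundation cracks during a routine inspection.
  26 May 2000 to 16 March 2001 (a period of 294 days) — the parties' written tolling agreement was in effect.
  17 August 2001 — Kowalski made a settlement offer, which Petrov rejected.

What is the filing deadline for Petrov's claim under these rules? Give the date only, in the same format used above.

19 December 2001

Because discovery on 28 February 2000 post-dates the 19 May 1999 act, accrual under the later-of rule falls on 28 February 2000.
1 year from 28 February 2000 is 28 February 2001.
The written tolling agreement from 26 May 2000 to 16 March 2001 tolled the period for 294 days, extending the deadline to 19 December 2001.
The other events in the timeline have no effect on the limitation period under the stated rules.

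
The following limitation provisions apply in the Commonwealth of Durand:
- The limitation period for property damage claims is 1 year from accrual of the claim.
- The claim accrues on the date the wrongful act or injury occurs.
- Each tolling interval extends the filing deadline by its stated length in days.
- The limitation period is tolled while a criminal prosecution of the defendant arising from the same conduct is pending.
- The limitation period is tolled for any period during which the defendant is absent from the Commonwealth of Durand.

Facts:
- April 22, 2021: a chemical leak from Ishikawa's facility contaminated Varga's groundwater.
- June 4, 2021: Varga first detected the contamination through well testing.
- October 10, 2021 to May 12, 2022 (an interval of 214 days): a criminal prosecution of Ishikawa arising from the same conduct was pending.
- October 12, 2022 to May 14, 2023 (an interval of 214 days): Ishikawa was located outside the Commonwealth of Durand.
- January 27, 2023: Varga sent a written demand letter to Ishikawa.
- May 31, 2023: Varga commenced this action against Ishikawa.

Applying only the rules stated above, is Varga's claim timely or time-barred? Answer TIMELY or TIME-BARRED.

TIMELY

The claim accrued on April 22, 2021, when the wrongful act occurred; under the stated occurrence rule the June 4, 2021 discovery does not delay accrual.
Adding the 1 year base period to April 22, 2021 gives a deadline of April 22, 2022, before any tolling.
Because the pending criminal prosecution ran from October 10, 2021 to May 12, 2022, the deadline is extended by 214 days to November 22, 2022.
Because the defendant's absence from the jurisdiction ran from October 12, 2022 to May 14, 2023, the deadline is extended by 214 days to June 24, 2023.
None of the other events listed affects the running of the period under the stated rules.
Filing on May 31, 2023 beat the June 24, 2023 deadline — the action is timely.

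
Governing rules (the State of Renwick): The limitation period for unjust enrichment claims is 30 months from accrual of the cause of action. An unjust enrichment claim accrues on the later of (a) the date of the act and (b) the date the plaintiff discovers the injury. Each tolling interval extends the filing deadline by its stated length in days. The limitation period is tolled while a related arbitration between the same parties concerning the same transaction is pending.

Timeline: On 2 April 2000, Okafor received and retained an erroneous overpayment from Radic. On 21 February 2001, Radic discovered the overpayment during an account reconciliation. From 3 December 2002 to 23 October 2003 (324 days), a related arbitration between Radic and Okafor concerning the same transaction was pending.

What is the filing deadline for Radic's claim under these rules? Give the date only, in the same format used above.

10 July 2004

Because discovery on 21 February 2001 post-dates the 2 April 2000 act, accrual under the later-of rule falls on 21 February 2001.
30 months from 21 February 2001 is 21 August 2003.
Because the pending related arbitration ran from 3 December 2002 to 23 October 2003, the deadline is extended by 324 days to 10 July 2004.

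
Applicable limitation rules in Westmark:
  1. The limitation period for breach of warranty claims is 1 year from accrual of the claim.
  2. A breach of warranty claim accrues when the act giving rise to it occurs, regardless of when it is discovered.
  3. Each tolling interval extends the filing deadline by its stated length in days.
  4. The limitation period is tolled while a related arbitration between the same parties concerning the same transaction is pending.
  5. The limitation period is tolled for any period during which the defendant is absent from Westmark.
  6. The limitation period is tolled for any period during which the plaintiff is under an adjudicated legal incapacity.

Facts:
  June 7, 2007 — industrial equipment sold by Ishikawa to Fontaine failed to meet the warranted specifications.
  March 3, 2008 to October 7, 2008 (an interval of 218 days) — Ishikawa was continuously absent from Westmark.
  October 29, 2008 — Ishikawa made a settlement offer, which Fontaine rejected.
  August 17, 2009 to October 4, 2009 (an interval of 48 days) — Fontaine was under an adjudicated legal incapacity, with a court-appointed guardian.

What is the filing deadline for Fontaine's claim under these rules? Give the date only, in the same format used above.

The limitation period began to run on June 7, 2007.
The untolled deadline — 1 year after June 7, 2007 — is June 7, 2008.
The defendant's absence from the jurisdiction from March 3, 2008 to October 7, 2008 tolled the period for 218 days, extending the deadline to January 11, 2009.
The plaintiff's legal incapacity from August 17, 2009 to October 4, 2009 began after the period had already run on January 11, 2009, so it has no tolling effect.
None of the other events listed affects the running of the period under the stated rules.

January 11, 2009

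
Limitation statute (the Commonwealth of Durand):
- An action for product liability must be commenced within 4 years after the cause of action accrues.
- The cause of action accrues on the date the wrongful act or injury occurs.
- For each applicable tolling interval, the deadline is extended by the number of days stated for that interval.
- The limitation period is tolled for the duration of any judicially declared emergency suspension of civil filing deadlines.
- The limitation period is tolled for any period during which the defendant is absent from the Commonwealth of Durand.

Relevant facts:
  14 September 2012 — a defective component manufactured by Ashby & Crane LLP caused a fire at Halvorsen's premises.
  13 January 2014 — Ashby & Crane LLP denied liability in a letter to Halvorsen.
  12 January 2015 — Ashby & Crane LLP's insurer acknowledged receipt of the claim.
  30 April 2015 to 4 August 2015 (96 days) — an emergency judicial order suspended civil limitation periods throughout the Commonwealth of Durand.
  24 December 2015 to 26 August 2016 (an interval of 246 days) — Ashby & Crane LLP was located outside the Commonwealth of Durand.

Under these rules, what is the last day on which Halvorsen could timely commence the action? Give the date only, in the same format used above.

22 August 2017

The cause of action accrued on 14 September 2012, the date of the act.
4 years from 14 September 2012 is 14 September 2016.
Because the emergency suspension of filing deadlines ran from 30 April 2015 to 4 August 2015, the deadline is extended by 96 days to 19 December 2016.
The defendant's absence from the jurisdiction from 24 December 2015 to 26 August 2016 tolled the period for 246 days, extending the deadline to 22 August 2017.
None of the other events listed affects the running of the period under the stated rules.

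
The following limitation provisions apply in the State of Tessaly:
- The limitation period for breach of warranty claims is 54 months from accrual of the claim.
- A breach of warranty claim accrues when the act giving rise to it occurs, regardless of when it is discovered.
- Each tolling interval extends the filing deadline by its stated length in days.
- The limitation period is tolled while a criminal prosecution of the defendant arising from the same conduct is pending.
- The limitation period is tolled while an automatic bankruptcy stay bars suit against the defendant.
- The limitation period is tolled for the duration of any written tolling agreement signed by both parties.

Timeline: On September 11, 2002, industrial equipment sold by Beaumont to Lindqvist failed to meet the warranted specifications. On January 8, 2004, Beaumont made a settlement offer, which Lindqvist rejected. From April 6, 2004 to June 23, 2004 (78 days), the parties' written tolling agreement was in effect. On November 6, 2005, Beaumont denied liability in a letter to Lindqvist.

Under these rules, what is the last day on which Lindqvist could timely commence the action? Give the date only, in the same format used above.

May 28, 2007

The limitation period began to run on September 11, 2002.
The untolled deadline — 54 months after September 11, 2002 — is March 11, 2007.
The written tolling agreement from April 6, 2004 to June 23, 2004 tolled the period for 78 days, extending the deadline to May 28, 2007.
The other events in the timeline have no effect on the limitation period under the stated rules.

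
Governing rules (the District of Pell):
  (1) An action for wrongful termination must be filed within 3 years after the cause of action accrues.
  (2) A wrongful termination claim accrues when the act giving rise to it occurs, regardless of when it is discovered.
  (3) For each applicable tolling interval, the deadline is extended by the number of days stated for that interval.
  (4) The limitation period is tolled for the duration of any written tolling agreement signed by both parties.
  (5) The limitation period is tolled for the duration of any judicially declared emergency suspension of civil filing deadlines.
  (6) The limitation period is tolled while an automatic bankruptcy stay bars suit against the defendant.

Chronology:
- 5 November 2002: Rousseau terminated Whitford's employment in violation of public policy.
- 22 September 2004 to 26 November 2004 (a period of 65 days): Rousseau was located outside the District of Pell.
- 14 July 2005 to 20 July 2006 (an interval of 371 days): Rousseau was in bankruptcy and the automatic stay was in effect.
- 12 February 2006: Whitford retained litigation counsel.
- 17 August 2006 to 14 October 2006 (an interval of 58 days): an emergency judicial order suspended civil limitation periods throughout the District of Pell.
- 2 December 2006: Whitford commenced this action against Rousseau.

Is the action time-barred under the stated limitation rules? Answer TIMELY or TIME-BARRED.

TIMELY

The cause of action accrued on 5 November 2002, the date of the act.
The untolled deadline — 3 years after 5 November 2002 — is 5 November 2005.
Because the automatic bankruptcy stay ran from 14 July 2005 to 20 July 2006, the deadline is extended by 371 days to 11 November 2006.
Because the emergency suspension of filing deadlines ran from 17 August 2006 to 14 October 2006, the deadline is extended by 58 days to 8 January 2007.
No stated provision tolls the period for the defendant's absence, so the interval from 22 September 2004 to 26 November 2004 has no effect on the deadline.
The other events in the timeline have no effect on the limitation period under the stated rules.
Whitford filed on 2 December 2006, before the 8 January 2007 deadline, so the action is timely.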